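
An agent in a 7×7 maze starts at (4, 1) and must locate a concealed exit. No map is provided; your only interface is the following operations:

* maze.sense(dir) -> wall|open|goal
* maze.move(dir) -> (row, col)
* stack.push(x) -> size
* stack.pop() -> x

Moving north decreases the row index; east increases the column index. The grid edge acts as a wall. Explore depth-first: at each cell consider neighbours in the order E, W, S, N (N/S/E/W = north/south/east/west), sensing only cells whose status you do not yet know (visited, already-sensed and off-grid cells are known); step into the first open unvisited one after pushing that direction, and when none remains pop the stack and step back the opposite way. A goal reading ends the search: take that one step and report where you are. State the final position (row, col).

→ maze.sense(dir=east)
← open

→ stack.push(x=east)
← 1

→ maze.move(dir=east)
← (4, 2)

→ maze.sense(dir=east)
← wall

→ maze.sense(dir=south)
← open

→ stack.push(x=south)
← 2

→ maze.move(dir=south)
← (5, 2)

→ maze.sense(dir=east)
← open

→ stack.push(x=east)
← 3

→ maze.move(dir=east)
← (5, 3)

→ maze.sense(dir=east)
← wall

→ maze.sense(dir=south)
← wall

→ stack.pop()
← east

→ maze.move(dir=west)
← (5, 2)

→ maze.sense(dir=west)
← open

→ stack.push(x=west)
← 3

→ maze.move(dir=west)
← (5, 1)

→ maze.sense(dir=west)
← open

→ stack.push(x=west)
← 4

→ maze.move(dir=west)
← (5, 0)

→ maze.sense(dir=south)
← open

→ stack.push(x=south)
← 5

→ maze.move(dir=south)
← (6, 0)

→ maze.sense(dir=east)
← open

→ stack.push(x=east)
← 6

→ maze.move(dir=east)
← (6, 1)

→ maze.sense(dir=east)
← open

→ stack.push(x=east)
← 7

→ maze.move(dir=east)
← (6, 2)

→ stack.pop()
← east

→ maze.move(dir=west)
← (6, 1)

→ stack.pop()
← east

→ maze.move(dir=west)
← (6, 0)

→ stack.pop()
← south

→ maze.move(dir=north)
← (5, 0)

→ maze.sense(dir=north)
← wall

→ stack.pop()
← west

→ maze.move(dir=east)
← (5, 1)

→ stack.pop()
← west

→ maze.move(dir=east)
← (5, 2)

→ stack.pop()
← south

→ maze.move(dir=north)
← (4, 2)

→ maze.sense(dir=north)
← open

→ stack.push(x=north)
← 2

→ maze.move(dir=north)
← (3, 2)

→ maze.sense(dir=east)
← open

→ stack.push(x=east)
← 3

→ maze.move(dir=east)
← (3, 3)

→ maze.sense(dir=east)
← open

→ stack.push(x=east)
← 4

→ maze.move(dir=east)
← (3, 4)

→ maze.sense(dir=east)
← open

→ stack.push(x=east)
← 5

→ maze.move(dir=east)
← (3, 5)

→ maze.sense(dir=east)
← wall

→ maze.sense(dir=south)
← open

→ stack.push(x=south)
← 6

→ maze.move(dir=south)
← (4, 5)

→ maze.sense(dir=east)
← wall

→ maze.sense(dir=west)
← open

→ stack.push(x=west)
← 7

→ maze.move(dir=west)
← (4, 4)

→ stack.pop()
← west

→ maze.move(dir=east)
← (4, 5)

→ maze.sense(dir=south)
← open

→ stack.push(x=south)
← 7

→ maze.move(dir=south)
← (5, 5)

→ maze.sense(dir=east)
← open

→ stack.push(x=east)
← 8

→ maze.move(dir=east)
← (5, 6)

→ maze.sense(dir=south)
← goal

→ maze.move(dir=south)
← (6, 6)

Answer: (6, 6)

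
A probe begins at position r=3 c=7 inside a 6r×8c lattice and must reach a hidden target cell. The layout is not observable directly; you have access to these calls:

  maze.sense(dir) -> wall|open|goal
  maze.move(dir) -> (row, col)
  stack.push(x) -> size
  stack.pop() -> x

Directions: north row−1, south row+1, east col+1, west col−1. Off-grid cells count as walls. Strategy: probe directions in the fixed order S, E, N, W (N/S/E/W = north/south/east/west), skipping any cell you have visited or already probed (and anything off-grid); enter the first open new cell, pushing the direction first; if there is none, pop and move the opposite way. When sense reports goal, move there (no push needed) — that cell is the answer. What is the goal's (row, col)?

$ sense dir=south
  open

$ push x=south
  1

$ move dir=south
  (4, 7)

$ sense dir=south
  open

$ push x=south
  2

$ move dir=south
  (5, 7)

$ sense dir=west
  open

$ push x=west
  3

$ move dir=west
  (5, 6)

$ sense dir=north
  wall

$ sense dir=west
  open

$ push x=west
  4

$ move dir=west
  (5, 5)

$ sense dir=north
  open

$ push x=north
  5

$ move dir=north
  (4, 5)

$ sense dir=north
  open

$ push x=north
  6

$ move dir=north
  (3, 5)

$ sense dir=east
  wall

$ sense dir=north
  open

$ push x=north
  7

$ move dir=north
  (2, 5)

$ sense dir=east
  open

$ push x=east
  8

$ move dir=east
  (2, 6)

$ sense dir=east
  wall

$ sense dir=north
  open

$ push x=north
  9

$ move dir=north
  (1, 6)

$ sense dir=east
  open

$ push x=east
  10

$ move dir=east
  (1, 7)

$ sense dir=north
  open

$ push x=north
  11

$ move dir=north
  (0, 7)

$ sense dir=west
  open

$ push x=west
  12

$ move dir=west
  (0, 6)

$ sense dir=west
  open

$ push x=west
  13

$ move dir=west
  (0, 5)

$ sense dir=south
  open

$ push x=south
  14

$ move dir=south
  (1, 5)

$ sense dir=west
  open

$ push x=west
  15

$ move dir=west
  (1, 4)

$ sense dir=south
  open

$ push x=south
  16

$ move dir=south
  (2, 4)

$ sense dir=south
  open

$ push x=south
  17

$ move dir=south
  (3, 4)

$ sense dir=south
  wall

$ sense dir=west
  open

$ push x=west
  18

$ move dir=west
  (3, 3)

$ sense dir=south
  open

$ push x=south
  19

$ move dir=south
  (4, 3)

$ sense dir=south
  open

$ push x=south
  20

$ move dir=south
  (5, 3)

$ sense dir=east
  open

$ push x=east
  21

$ move dir=east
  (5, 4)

$ pop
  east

$ move dir=west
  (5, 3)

$ sense dir=west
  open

$ push x=west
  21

$ move dir=west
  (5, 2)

$ sense dir=north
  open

$ push x=north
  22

$ move dir=north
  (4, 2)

$ sense dir=north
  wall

$ sense dir=west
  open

$ push x=west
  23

$ move dir=west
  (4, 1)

$ sense dir=south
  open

$ push x=south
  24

$ move dir=south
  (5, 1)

$ sense dir=west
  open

$ push x=west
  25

$ move dir=west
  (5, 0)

$ sense dir=north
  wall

$ pop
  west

$ move dir=east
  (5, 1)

$ pop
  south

$ move dir=north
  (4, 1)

$ sense dir=north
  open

$ push x=north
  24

$ move dir=north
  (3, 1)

$ sense dir=north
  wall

$ sense dir=west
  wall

$ pop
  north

$ move dir=south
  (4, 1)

$ pop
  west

$ move dir=east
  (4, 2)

$ pop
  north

$ move dir=south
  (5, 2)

$ pop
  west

$ move dir=east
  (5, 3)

$ pop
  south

$ move dir=north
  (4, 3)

$ pop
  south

$ move dir=north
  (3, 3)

$ sense dir=north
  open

$ push x=north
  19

$ move dir=north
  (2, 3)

$ sense dir=north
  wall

$ sense dir=west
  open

$ push x=west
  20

$ move dir=west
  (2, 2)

$ sense dir=north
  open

$ push x=north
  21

$ move dir=north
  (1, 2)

$ sense dir=north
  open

$ push x=north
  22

$ move dir=north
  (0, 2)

$ sense dir=east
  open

$ push x=east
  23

$ move dir=east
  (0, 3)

$ sense dir=east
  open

$ push x=east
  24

$ move dir=east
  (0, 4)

$ pop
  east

$ move dir=west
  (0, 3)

$ pop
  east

$ move dir=west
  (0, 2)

$ sense dir=west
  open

$ push x=west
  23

$ move dir=west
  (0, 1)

$ sense dir=south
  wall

$ sense dir=west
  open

$ push x=west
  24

$ move dir=west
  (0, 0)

$ sense dir=south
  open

$ push x=south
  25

$ move dir=south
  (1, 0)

$ sense dir=south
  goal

$ move dir=south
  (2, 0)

Answer: (2, 0)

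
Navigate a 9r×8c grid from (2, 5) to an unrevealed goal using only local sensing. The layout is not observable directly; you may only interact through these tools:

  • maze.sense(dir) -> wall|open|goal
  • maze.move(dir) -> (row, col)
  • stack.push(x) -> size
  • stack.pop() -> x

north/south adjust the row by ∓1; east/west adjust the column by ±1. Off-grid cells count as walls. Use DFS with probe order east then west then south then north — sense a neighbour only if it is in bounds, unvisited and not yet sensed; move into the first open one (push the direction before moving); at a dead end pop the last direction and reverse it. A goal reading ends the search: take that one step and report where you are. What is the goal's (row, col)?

·→ sense(dir='east')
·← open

·→ push(x='east')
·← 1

·→ move(dir='east')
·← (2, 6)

·→ sense(dir='east')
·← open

·→ push(x='east')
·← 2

·→ move(dir='east')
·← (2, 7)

·→ sense(dir='south')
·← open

·→ push(x='south')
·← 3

·→ move(dir='south')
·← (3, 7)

·→ sense(dir='west')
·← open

·→ push(x='west')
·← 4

·→ move(dir='west')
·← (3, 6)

·→ sense(dir='west')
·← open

·→ push(x='west')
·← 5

·→ move(dir='west')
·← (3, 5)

·→ sense(dir='west')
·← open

·→ push(x='west')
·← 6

·→ move(dir='west')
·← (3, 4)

·→ sense(dir='west')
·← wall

·→ sense(dir='south')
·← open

·→ push(x='south')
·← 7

·→ move(dir='south')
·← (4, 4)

·→ sense(dir='east')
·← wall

·→ sense(dir='west')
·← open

·→ push(x='west')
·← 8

·→ move(dir='west')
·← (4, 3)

·→ sense(dir='west')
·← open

·→ push(x='west')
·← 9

·→ move(dir='west')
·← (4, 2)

·→ sense(dir='west')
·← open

·→ push(x='west')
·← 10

·→ move(dir='west')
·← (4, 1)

·→ sense(dir='west')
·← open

·→ push(x='west')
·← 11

·→ move(dir='west')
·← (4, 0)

·→ sense(dir='south')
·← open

·→ push(x='south')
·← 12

·→ move(dir='south')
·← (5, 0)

·→ sense(dir='east')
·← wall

·→ sense(dir='south')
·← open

·→ push(x='south')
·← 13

·→ move(dir='south')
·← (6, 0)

·→ sense(dir='east')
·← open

·→ push(x='east')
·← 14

·→ move(dir='east')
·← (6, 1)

·→ sense(dir='east')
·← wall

·→ sense(dir='south')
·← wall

·→ pop()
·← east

·→ move(dir='west')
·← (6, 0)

·→ sense(dir='south')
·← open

·→ push(x='south')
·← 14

·→ move(dir='south')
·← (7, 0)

·→ sense(dir='south')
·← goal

·→ move(dir='south')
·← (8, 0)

Answer: (8, 0)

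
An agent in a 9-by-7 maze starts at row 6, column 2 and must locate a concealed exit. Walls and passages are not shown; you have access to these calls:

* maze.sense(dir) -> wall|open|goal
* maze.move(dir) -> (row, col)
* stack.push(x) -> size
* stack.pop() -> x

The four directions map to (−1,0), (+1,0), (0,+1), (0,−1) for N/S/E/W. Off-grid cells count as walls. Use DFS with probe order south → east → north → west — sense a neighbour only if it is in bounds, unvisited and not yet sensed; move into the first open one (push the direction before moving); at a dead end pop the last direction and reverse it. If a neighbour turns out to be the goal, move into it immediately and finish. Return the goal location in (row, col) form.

Act: maze.sense[south]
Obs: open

Act: stack.push[south]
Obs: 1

Act: maze.move[south]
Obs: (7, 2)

Act: maze.sense[south]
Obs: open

Act: stack.push[south]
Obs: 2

Act: maze.move[south]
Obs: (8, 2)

Act: maze.sense[east]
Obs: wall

Act: maze.sense[west]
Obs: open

Act: stack.push[west]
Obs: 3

Act: maze.move[west]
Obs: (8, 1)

Act: maze.sense[north]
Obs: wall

Act: maze.sense[west]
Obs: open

Act: stack.push[west]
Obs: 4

Act: maze.move[west]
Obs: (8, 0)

Act: maze.sense[north]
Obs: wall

Act: stack.pop[]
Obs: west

Act: maze.move[east]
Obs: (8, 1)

Act: stack.pop[]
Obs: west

Act: maze.move[east]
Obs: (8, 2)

Act: stack.pop[]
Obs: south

Act: maze.move[north]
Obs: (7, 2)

Act: maze.sense[east]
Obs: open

Act: stack.push[east]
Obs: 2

Act: maze.move[east]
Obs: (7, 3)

Act: maze.sense[east]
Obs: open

Act: stack.push[east]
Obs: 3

Act: maze.move[east]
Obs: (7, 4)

Act: maze.sense[south]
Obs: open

Act: stack.push[south]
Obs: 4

Act: maze.move[south]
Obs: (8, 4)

Act: maze.sense[east]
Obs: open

Act: stack.push[east]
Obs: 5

Act: maze.move[east]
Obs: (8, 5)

Act: maze.sense[east]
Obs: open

Act: stack.push[east]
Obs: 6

Act: maze.move[east]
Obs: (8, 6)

Act: maze.sense[north]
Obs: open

Act: stack.push[north]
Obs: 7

Act: maze.move[north]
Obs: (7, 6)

Act: maze.sense[north]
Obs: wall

Act: maze.sense[west]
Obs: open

Act: stack.push[west]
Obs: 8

Act: maze.move[west]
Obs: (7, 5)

Act: maze.sense[north]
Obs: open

Act: stack.push[north]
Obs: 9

Act: maze.move[north]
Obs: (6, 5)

Act: maze.sense[north]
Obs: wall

Act: maze.sense[west]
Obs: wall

Act: stack.pop[]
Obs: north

Act: maze.move[south]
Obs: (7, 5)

Act: stack.pop[]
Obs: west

Act: maze.move[east]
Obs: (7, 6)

Act: stack.pop[]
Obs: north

Act: maze.move[south]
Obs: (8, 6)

Act: stack.pop[]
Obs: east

Act: maze.move[west]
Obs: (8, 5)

Act: stack.pop[]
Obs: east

Act: maze.move[west]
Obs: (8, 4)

Act: stack.pop[]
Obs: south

Act: maze.move[north]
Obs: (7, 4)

Act: stack.pop[]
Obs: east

Act: maze.move[west]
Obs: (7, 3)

Act: maze.sense[north]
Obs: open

Act: stack.push[north]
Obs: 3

Act: maze.move[north]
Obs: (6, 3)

Act: maze.sense[north]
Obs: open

Act: stack.push[north]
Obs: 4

Act: maze.move[north]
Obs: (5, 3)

Act: maze.sense[east]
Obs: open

Act: stack.push[east]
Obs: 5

Act: maze.move[east]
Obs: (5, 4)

Act: maze.sense[north]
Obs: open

Act: stack.push[north]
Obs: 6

Act: maze.move[north]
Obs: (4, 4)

Act: maze.sense[east]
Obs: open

Act: stack.push[east]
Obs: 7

Act: maze.move[east]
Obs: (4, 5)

Act: maze.sense[east]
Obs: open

Act: stack.push[east]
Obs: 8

Act: maze.move[east]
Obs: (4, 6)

Act: maze.sense[south]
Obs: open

Act: stack.push[south]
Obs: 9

Act: maze.move[south]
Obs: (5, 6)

Act: stack.pop[]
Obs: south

Act: maze.move[north]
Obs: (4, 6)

Act: maze.sense[north]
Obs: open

Act: stack.push[north]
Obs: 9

Act: maze.move[north]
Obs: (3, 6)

Act: maze.sense[north]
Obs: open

Act: stack.push[north]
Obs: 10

Act: maze.move[north]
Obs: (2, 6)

Act: maze.sense[north]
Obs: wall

Act: maze.sense[west]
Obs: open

Act: stack.push[west]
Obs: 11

Act: maze.move[west]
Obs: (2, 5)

Act: maze.sense[south]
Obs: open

Act: stack.push[south]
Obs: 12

Act: maze.move[south]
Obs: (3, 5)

Act: maze.sense[west]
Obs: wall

Act: stack.pop[]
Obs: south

Act: maze.move[north]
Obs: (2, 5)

Act: maze.sense[north]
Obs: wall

Act: maze.sense[west]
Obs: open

Act: stack.push[west]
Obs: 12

Act: maze.move[west]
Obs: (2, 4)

Act: maze.sense[north]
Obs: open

Act: stack.push[north]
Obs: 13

Act: maze.move[north]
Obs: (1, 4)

Act: maze.sense[north]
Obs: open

Act: stack.push[north]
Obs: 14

Act: maze.move[north]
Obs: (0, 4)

Act: maze.sense[east]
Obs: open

Act: stack.push[east]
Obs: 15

Act: maze.move[east]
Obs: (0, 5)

Act: maze.sense[east]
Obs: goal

Act: maze.move[east]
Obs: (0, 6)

Answer: (0, 6)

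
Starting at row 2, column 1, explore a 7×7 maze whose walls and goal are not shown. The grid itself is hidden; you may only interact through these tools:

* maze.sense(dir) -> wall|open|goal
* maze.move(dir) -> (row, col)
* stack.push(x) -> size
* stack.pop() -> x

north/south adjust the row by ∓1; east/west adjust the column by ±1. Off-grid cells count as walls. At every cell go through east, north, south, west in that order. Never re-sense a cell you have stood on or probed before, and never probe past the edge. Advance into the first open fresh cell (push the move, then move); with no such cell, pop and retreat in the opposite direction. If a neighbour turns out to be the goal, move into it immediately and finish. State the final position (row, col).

Act: maze.sense[dir='east']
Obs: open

Act: stack.push[x='east']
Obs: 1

Act: maze.move[dir='east']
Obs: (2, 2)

Act: maze.sense[dir='east']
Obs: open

Act: stack.push[x='east']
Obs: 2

Act: maze.move[dir='east']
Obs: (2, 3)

Act: maze.sense[dir='east']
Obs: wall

Act: maze.sense[dir='north']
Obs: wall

Act: maze.sense[dir='south']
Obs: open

Act: stack.push[x='south']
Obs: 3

Act: maze.move[dir='south']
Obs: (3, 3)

Act: maze.sense[dir='east']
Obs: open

Act: stack.push[x='east']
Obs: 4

Act: maze.move[dir='east']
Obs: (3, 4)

Act: maze.sense[dir='east']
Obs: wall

Act: maze.sense[dir='south']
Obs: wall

Act: stack.pop[]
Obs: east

Act: maze.move[dir='west']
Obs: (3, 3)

Act: maze.sense[dir='south']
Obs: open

Act: stack.push[x='south']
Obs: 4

Act: maze.move[dir='south']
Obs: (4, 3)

Act: maze.sense[dir='south']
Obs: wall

Act: maze.sense[dir='west']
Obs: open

Act: stack.push[x='west']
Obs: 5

Act: maze.move[dir='west']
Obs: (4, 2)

Act: maze.sense[dir='north']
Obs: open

Act: stack.push[x='north']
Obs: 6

Act: maze.move[dir='north']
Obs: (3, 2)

Act: maze.sense[dir='west']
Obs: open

Act: stack.push[x='west']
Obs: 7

Act: maze.move[dir='west']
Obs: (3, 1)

Act: maze.sense[dir='south']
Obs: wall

Act: maze.sense[dir='west']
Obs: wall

Act: stack.pop[]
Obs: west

Act: maze.move[dir='east']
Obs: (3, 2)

Act: stack.pop[]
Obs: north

Act: maze.move[dir='south']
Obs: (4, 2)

Act: maze.sense[dir='south']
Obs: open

Act: stack.push[x='south']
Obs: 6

Act: maze.move[dir='south']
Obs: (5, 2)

Act: maze.sense[dir='south']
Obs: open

Act: stack.push[x='south']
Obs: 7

Act: maze.move[dir='south']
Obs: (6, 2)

Act: maze.sense[dir='east']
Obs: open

Act: stack.push[x='east']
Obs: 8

Act: maze.move[dir='east']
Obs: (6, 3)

Act: maze.sense[dir='east']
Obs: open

Act: stack.push[x='east']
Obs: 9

Act: maze.move[dir='east']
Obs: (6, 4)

Act: maze.sense[dir='east']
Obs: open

Act: stack.push[x='east']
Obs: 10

Act: maze.move[dir='east']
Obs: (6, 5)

Act: maze.sense[dir='east']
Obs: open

Act: stack.push[x='east']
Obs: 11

Act: maze.move[dir='east']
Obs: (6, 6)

Act: maze.sense[dir='north']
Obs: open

Act: stack.push[x='north']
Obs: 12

Act: maze.move[dir='north']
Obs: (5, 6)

Act: maze.sense[dir='north']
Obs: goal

Act: maze.move[dir='north']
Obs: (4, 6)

Answer: (4, 6)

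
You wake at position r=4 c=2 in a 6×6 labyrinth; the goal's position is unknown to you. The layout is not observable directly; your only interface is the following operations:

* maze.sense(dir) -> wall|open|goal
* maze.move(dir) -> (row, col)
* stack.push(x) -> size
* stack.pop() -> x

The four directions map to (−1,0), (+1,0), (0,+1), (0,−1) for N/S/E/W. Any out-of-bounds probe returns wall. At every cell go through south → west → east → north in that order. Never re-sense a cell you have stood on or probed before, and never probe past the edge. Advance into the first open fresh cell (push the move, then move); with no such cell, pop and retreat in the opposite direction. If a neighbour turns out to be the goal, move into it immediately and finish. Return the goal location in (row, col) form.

Act: sense[dir: south]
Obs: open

Act: push[x: south]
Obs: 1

Act: move[dir: south]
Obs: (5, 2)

Act: sense[dir: west]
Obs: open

Act: push[x: west]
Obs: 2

Act: move[dir: west]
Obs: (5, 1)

Act: sense[dir: west]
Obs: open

Act: push[x: west]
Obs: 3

Act: move[dir: west]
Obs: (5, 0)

Act: sense[dir: north]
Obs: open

Act: push[x: north]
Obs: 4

Act: move[dir: north]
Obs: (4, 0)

Act: sense[dir: east]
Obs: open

Act: push[x: east]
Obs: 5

Act: move[dir: east]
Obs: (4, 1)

Act: sense[dir: north]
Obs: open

Act: push[x: north]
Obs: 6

Act: move[dir: north]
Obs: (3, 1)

Act: sense[dir: west]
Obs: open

Act: push[x: west]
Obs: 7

Act: move[dir: west]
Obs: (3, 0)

Act: sense[dir: north]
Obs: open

Act: push[x: north]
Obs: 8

Act: move[dir: north]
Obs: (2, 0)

Act: sense[dir: east]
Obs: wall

Act: sense[dir: north]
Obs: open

Act: push[x: north]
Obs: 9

Act: move[dir: north]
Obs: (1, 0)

Act: sense[dir: east]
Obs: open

Act: push[x: east]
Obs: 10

Act: move[dir: east]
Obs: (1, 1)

Act: sense[dir: east]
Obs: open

Act: push[x: east]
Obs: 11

Act: move[dir: east]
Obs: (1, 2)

Act: sense[dir: south]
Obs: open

Act: push[x: south]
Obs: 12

Act: move[dir: south]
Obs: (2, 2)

Act: sense[dir: south]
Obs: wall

Act: sense[dir: east]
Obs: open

Act: push[x: east]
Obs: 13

Act: move[dir: east]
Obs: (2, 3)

Act: sense[dir: south]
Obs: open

Act: push[x: south]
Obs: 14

Act: move[dir: south]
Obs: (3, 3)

Act: sense[dir: south]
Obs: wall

Act: sense[dir: east]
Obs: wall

Act: pop[]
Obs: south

Act: move[dir: north]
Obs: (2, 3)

Act: sense[dir: east]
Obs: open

Act: push[x: east]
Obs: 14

Act: move[dir: east]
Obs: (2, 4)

Act: sense[dir: east]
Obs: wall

Act: sense[dir: north]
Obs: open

Act: push[x: north]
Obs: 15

Act: move[dir: north]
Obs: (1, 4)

Act: sense[dir: west]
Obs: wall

Act: sense[dir: east]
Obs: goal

Act: move[dir: east]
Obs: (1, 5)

Answer: (1, 5)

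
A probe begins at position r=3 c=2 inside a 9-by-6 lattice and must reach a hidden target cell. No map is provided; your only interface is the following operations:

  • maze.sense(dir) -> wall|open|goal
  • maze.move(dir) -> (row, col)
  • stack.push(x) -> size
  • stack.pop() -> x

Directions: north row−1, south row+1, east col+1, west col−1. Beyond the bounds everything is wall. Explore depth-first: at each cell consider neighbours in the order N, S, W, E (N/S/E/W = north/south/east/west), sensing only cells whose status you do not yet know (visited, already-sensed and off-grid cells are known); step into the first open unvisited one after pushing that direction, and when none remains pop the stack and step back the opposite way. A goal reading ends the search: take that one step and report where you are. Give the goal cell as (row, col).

CALL sense[dir='north']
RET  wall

CALL sense[dir='south']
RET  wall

CALL sense[dir='west']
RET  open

CALL push[x='west']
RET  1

CALL move[dir='west']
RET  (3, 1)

CALL sense[dir='north']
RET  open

CALL push[x='north']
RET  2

CALL move[dir='north']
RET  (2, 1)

CALL sense[dir='north']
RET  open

CALL push[x='north']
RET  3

CALL move[dir='north']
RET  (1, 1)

CALL sense[dir='north']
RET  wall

CALL sense[dir='west']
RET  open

CALL push[x='west']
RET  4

CALL move[dir='west']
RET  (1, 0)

CALL sense[dir='north']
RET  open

CALL push[x='north']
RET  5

CALL move[dir='north']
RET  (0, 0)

CALL pop[]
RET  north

CALL move[dir='south']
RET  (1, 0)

CALL sense[dir='south']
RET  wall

CALL pop[]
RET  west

CALL move[dir='east']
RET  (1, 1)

CALL sense[dir='east']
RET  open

CALL push[x='east']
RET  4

CALL move[dir='east']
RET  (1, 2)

CALL sense[dir='north']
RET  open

CALL push[x='north']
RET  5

CALL move[dir='north']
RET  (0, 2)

CALL sense[dir='east']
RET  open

CALL push[x='east']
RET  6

CALL move[dir='east']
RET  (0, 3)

CALL sense[dir='south']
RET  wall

CALL sense[dir='east']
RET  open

CALL push[x='east']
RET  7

CALL move[dir='east']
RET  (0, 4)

CALL sense[dir='south']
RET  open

CALL push[x='south']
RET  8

CALL move[dir='south']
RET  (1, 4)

CALL sense[dir='south']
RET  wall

CALL sense[dir='east']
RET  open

CALL push[x='east']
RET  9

CALL move[dir='east']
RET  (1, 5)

CALL sense[dir='north']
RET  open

CALL push[x='north']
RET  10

CALL move[dir='north']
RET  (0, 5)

CALL pop[]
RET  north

CALL move[dir='south']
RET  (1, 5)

CALL sense[dir='south']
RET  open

CALL push[x='south']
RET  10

CALL move[dir='south']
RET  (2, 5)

CALL sense[dir='south']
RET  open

CALL push[x='south']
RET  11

CALL move[dir='south']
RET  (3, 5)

CALL sense[dir='south']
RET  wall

CALL sense[dir='west']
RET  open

CALL push[x='west']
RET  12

CALL move[dir='west']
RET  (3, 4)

CALL sense[dir='south']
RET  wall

CALL sense[dir='west']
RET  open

CALL push[x='west']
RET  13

CALL move[dir='west']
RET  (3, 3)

CALL sense[dir='north']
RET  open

CALL push[x='north']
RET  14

CALL move[dir='north']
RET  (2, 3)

CALL pop[]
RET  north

CALL move[dir='south']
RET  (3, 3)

CALL sense[dir='south']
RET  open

CALL push[x='south']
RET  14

CALL move[dir='south']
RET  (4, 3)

CALL sense[dir='south']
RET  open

CALL push[x='south']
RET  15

CALL move[dir='south']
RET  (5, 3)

CALL sense[dir='south']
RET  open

CALL push[x='south']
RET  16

CALL move[dir='south']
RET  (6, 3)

CALL sense[dir='south']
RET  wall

CALL sense[dir='west']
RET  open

CALL push[x='west']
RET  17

CALL move[dir='west']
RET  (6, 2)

CALL sense[dir='north']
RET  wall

CALL sense[dir='south']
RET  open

CALL push[x='south']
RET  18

CALL move[dir='south']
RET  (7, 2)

CALL sense[dir='south']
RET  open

CALL push[x='south']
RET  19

CALL move[dir='south']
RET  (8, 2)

CALL sense[dir='west']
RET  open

CALL push[x='west']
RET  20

CALL move[dir='west']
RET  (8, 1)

CALL sense[dir='north']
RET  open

CALL push[x='north']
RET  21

CALL move[dir='north']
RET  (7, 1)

CALL sense[dir='north']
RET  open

CALL push[x='north']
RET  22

CALL move[dir='north']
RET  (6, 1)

CALL sense[dir='north']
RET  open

CALL push[x='north']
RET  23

CALL move[dir='north']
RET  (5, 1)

CALL sense[dir='north']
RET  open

CALL push[x='north']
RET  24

CALL move[dir='north']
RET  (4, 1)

CALL sense[dir='west']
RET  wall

CALL pop[]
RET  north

CALL move[dir='south']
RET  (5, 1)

CALL sense[dir='west']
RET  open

CALL push[x='west']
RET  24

CALL move[dir='west']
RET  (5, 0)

CALL sense[dir='south']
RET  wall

CALL pop[]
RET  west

CALL move[dir='east']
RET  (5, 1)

CALL pop[]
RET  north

CALL move[dir='south']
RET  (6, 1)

CALL pop[]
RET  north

CALL move[dir='south']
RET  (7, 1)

CALL sense[dir='west']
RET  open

CALL push[x='west']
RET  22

CALL move[dir='west']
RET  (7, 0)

CALL sense[dir='south']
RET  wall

CALL pop[]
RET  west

CALL move[dir='east']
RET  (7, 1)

CALL pop[]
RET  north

CALL move[dir='south']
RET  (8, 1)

CALL pop[]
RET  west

CALL move[dir='east']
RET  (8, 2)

CALL sense[dir='east']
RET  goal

CALL move[dir='east']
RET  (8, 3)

Answer: (8, 3)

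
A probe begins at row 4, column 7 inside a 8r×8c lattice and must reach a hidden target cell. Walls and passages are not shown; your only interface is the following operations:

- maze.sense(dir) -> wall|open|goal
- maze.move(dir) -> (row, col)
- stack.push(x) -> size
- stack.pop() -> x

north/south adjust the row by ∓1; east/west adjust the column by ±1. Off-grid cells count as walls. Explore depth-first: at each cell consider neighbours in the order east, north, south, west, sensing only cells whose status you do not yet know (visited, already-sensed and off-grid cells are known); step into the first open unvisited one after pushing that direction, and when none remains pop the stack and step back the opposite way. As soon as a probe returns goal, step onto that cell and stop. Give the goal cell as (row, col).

[in] sense dir='north'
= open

[in] push x='north'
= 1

[in] move dir='north'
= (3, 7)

[in] sense dir='north'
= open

[in] push x='north'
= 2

[in] move dir='north'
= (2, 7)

[in] sense dir='north'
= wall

[in] sense dir='west'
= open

[in] push x='west'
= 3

[in] move dir='west'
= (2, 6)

[in] sense dir='north'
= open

[in] push x='north'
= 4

[in] move dir='north'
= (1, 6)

[in] sense dir='north'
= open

[in] push x='north'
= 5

[in] move dir='north'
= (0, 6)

[in] sense dir='east'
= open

[in] push x='east'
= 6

[in] move dir='east'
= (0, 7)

[in] pop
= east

[in] move dir='west'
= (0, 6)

[in] sense dir='west'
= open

[in] push x='west'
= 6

[in] move dir='west'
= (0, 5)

[in] sense dir='south'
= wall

[in] sense dir='west'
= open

[in] push x='west'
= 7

[in] move dir='west'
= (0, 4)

[in] sense dir='south'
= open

[in] push x='south'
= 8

[in] move dir='south'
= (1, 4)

[in] sense dir='south'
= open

[in] push x='south'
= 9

[in] move dir='south'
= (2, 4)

[in] sense dir='east'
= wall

[in] sense dir='south'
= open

[in] push x='south'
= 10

[in] move dir='south'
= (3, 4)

[in] sense dir='east'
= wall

[in] sense dir='south'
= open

[in] push x='south'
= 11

[in] move dir='south'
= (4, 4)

[in] sense dir='east'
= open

[in] push x='east'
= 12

[in] move dir='east'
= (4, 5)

[in] sense dir='east'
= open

[in] push x='east'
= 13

[in] move dir='east'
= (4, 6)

[in] sense dir='north'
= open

[in] push x='north'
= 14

[in] move dir='north'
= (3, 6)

[in] pop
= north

[in] move dir='south'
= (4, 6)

[in] sense dir='south'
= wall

[in] pop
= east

[in] move dir='west'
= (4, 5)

[in] sense dir='south'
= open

[in] push x='south'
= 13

[in] move dir='south'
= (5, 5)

[in] sense dir='south'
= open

[in] push x='south'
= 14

[in] move dir='south'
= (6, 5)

[in] sense dir='east'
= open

[in] push x='east'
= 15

[in] move dir='east'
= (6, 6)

[in] sense dir='east'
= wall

[in] sense dir='south'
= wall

[in] pop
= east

[in] move dir='west'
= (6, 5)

[in] sense dir='south'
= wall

[in] sense dir='west'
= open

[in] push x='west'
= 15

[in] move dir='west'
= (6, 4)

[in] sense dir='north'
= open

[in] push x='north'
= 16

[in] move dir='north'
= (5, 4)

[in] sense dir='west'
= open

[in] push x='west'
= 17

[in] move dir='west'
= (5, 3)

[in] sense dir='north'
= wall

[in] sense dir='south'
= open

[in] push x='south'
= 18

[in] move dir='south'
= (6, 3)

[in] sense dir='south'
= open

[in] push x='south'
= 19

[in] move dir='south'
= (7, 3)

[in] sense dir='east'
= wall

[in] sense dir='west'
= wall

[in] pop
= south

[in] move dir='north'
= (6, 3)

[in] sense dir='west'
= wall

[in] pop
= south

[in] move dir='north'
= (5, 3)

[in] sense dir='west'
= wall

[in] pop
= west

[in] move dir='east'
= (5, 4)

[in] pop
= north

[in] move dir='south'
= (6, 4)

[in] pop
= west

[in] move dir='east'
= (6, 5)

[in] pop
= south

[in] move dir='north'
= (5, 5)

[in] pop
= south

[in] move dir='north'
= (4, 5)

[in] pop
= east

[in] move dir='west'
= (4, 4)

[in] pop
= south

[in] move dir='north'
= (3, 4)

[in] sense dir='west'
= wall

[in] pop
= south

[in] move dir='north'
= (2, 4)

[in] sense dir='west'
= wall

[in] pop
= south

[in] move dir='north'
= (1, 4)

[in] sense dir='west'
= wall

[in] pop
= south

[in] move dir='north'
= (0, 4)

[in] sense dir='west'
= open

[in] push x='west'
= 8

[in] move dir='west'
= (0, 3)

[in] sense dir='west'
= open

[in] push x='west'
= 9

[in] move dir='west'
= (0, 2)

[in] sense dir='south'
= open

[in] push x='south'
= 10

[in] move dir='south'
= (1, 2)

[in] sense dir='south'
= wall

[in] sense dir='west'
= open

[in] push x='west'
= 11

[in] move dir='west'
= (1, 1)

[in] sense dir='north'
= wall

[in] sense dir='south'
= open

[in] push x='south'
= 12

[in] move dir='south'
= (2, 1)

[in] sense dir='south'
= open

[in] push x='south'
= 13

[in] move dir='south'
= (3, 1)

[in] sense dir='east'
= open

[in] push x='east'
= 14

[in] move dir='east'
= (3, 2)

[in] sense dir='south'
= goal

[in] move dir='south'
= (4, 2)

Answer: (4, 2)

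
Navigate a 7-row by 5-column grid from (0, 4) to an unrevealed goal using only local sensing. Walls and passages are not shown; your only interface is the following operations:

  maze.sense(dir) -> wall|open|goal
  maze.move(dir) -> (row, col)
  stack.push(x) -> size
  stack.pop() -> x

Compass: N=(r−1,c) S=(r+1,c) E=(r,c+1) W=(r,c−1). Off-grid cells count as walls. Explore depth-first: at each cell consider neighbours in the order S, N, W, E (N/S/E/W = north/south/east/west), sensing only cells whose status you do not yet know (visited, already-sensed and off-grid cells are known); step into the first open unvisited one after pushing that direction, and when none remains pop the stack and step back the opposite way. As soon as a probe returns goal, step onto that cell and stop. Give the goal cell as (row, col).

>> maze.sense(dir→south)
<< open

>> stack.push(x→south)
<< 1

>> maze.move(dir→south)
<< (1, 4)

>> maze.sense(dir→south)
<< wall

>> maze.sense(dir→west)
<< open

>> stack.push(x→west)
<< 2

>> maze.move(dir→west)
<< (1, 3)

>> maze.sense(dir→south)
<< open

>> stack.push(x→south)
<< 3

>> maze.move(dir→south)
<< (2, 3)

>> maze.sense(dir→south)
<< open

>> stack.push(x→south)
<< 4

>> maze.move(dir→south)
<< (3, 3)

>> maze.sense(dir→south)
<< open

>> stack.push(x→south)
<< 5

>> maze.move(dir→south)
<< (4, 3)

>> maze.sense(dir→south)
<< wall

>> maze.sense(dir→west)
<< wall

>> maze.sense(dir→east)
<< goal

>> maze.move(dir→east)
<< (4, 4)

Answer: (4, 4)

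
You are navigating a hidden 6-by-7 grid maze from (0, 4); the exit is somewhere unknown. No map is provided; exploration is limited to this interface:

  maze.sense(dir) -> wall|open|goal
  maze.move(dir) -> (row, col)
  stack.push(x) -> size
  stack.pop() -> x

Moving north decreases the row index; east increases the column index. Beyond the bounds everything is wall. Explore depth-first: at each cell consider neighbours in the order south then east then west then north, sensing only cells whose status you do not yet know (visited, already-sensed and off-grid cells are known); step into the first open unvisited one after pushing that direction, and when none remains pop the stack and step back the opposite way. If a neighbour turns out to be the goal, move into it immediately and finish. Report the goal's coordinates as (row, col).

~$ maze.sense south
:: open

~$ stack.push south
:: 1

~$ maze.move south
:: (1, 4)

~$ maze.sense south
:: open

~$ stack.push south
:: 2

~$ maze.move south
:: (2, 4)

~$ maze.sense south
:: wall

~$ maze.sense east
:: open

~$ stack.push east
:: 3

~$ maze.move east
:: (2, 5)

~$ maze.sense south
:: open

~$ stack.push south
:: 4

~$ maze.move south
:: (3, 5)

~$ maze.sense south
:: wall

~$ maze.sense east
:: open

~$ stack.push east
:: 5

~$ maze.move east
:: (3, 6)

~$ maze.sense south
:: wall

~$ maze.sense north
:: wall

~$ stack.pop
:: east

~$ maze.move west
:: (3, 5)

~$ stack.pop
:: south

~$ maze.move north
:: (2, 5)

~$ maze.sense north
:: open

~$ stack.push north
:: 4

~$ maze.move north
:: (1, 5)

~$ maze.sense east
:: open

~$ stack.push east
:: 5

~$ maze.move east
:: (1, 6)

~$ maze.sense north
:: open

~$ stack.push north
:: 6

~$ maze.move north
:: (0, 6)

~$ maze.sense west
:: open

~$ stack.push west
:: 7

~$ maze.move west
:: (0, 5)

~$ stack.pop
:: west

~$ maze.move east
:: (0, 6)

~$ stack.pop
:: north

~$ maze.move south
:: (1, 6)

~$ stack.pop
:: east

~$ maze.move west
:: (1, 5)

~$ stack.pop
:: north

~$ maze.move south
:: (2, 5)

~$ stack.pop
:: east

~$ maze.move west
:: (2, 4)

~$ maze.sense west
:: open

~$ stack.push west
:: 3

~$ maze.move west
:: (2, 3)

~$ maze.sense south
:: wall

~$ maze.sense west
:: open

~$ stack.push west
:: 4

~$ maze.move west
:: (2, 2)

~$ maze.sense south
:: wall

~$ maze.sense west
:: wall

~$ maze.sense north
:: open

~$ stack.push north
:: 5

~$ maze.move north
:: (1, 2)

~$ maze.sense east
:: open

~$ stack.push east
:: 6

~$ maze.move east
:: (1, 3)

~$ maze.sense north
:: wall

~$ stack.pop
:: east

~$ maze.move west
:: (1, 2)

~$ maze.sense west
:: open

~$ stack.push west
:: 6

~$ maze.move west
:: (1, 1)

~$ maze.sense west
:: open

~$ stack.push west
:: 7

~$ maze.move west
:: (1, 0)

~$ maze.sense south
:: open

~$ stack.push south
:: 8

~$ maze.move south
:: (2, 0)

~$ maze.sense south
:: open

~$ stack.push south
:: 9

~$ maze.move south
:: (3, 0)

~$ maze.sense south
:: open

~$ stack.push south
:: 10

~$ maze.move south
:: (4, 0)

~$ maze.sense south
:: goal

~$ maze.move south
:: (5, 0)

Answer: (5, 0)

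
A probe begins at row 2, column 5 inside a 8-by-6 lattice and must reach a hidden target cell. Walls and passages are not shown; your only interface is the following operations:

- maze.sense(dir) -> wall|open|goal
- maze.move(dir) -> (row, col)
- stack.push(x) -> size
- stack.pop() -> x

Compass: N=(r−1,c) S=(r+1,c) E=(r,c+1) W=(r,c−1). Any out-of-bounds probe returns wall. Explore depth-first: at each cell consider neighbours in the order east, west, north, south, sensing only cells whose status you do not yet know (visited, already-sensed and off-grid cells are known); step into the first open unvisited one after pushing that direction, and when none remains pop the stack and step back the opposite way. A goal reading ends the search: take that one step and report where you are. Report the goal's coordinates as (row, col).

$ sense west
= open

$ push west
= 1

$ move west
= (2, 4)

$ sense west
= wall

$ sense north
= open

$ push north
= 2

$ move north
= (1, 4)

$ sense east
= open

$ push east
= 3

$ move east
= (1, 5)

$ sense north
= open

$ push north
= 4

$ move north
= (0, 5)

$ sense west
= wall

$ pop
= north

$ move south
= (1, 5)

$ pop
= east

$ move west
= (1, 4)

$ sense west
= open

$ push west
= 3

$ move west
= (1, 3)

$ sense west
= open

$ push west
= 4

$ move west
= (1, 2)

$ sense west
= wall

$ sense north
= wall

$ sense south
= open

$ push south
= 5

$ move south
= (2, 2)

$ sense west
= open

$ push west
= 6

$ move west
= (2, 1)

$ sense west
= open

$ push west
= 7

$ move west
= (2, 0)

$ sense north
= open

$ push north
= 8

$ move north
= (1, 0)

$ sense north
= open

$ push north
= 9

$ move north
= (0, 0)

$ sense east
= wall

$ pop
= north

$ move south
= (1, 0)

$ pop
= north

$ move south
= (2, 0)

$ sense south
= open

$ push south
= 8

$ move south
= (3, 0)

$ sense east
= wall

$ sense south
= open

$ push south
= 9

$ move south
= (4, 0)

$ sense east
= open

$ push east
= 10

$ move east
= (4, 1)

$ sense east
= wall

$ sense south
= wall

$ pop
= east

$ move west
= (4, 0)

$ sense south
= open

$ push south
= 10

$ move south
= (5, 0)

$ sense south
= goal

$ move south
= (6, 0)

Answer: (6, 0)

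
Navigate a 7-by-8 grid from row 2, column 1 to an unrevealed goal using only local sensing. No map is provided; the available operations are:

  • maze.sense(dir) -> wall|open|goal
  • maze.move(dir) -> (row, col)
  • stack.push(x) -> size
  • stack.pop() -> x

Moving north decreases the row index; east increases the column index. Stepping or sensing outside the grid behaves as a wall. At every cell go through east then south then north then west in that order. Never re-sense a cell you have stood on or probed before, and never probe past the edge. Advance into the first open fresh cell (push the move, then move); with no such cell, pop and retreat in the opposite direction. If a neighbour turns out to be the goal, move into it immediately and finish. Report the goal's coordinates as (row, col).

>>> maze.sense dir→east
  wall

>>> maze.sense dir→south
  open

>>> stack.push x→south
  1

>>> maze.move dir→south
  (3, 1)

>>> maze.sense dir→east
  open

>>> stack.push x→east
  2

>>> maze.move dir→east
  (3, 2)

>>> maze.sense dir→east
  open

>>> stack.push x→east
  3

>>> maze.move dir→east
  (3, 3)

>>> maze.sense dir→east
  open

>>> stack.push x→east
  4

>>> maze.move dir→east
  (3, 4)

>>> maze.sense dir→east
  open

>>> stack.push x→east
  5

>>> maze.move dir→east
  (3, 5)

>>> maze.sense dir→east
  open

>>> stack.push x→east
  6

>>> maze.move dir→east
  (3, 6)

>>> maze.sense dir→east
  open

>>> stack.push x→east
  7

>>> maze.move dir→east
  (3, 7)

>>> maze.sense dir→south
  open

>>> stack.push x→south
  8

>>> maze.move dir→south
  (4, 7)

>>> maze.sense dir→south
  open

>>> stack.push x→south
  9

>>> maze.move dir→south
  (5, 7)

>>> maze.sense dir→south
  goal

>>> maze.move dir→south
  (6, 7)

Answer: (6, 7)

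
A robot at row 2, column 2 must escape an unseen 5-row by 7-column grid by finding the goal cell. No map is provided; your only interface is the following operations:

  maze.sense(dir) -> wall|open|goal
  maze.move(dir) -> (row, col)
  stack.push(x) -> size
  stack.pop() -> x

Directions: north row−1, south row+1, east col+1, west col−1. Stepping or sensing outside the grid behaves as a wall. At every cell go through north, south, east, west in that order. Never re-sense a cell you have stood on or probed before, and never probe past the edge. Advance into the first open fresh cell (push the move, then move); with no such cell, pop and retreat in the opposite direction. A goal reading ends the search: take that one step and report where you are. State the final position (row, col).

>> maze.sense(north)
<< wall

>> maze.sense(south)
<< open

>> stack.push(south)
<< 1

>> maze.move(south)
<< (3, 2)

>> maze.sense(south)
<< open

>> stack.push(south)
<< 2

>> maze.move(south)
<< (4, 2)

>> maze.sense(east)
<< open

>> stack.push(east)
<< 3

>> maze.move(east)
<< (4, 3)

>> maze.sense(north)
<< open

>> stack.push(north)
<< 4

>> maze.move(north)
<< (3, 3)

>> maze.sense(north)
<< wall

>> maze.sense(east)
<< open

>> stack.push(east)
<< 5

>> maze.move(east)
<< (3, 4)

>> maze.sense(north)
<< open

>> stack.push(north)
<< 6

>> maze.move(north)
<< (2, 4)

>> maze.sense(north)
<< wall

>> maze.sense(east)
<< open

>> stack.push(east)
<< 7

>> maze.move(east)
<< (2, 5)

>> maze.sense(north)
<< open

>> stack.push(north)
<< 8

>> maze.move(north)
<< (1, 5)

>> maze.sense(north)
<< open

>> stack.push(north)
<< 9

>> maze.move(north)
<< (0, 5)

>> maze.sense(east)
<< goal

>> maze.move(east)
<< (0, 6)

Answer: (0, 6)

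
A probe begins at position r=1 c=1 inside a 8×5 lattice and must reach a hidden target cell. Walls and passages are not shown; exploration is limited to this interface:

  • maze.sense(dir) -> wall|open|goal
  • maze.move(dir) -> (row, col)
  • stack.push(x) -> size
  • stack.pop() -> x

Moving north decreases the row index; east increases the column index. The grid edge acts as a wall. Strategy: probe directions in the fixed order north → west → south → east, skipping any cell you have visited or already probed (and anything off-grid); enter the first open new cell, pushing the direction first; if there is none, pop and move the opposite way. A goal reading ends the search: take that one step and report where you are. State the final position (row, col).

-> sense(dir='north')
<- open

-> push(x='north')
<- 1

-> move(dir='north')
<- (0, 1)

-> sense(dir='west')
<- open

-> push(x='west')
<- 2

-> move(dir='west')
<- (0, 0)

-> sense(dir='south')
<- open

-> push(x='south')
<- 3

-> move(dir='south')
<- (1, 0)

-> sense(dir='south')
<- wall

-> pop()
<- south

-> move(dir='north')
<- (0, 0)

-> pop()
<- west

-> move(dir='east')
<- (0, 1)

-> sense(dir='east')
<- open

-> push(x='east')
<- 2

-> move(dir='east')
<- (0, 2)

-> sense(dir='south')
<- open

-> push(x='south')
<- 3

-> move(dir='south')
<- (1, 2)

-> sense(dir='south')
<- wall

-> sense(dir='east')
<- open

-> push(x='east')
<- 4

-> move(dir='east')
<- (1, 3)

-> sense(dir='north')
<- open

-> push(x='north')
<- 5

-> move(dir='north')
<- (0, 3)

-> sense(dir='east')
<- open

-> push(x='east')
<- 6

-> move(dir='east')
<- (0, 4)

-> sense(dir='south')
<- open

-> push(x='south')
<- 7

-> move(dir='south')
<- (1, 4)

-> sense(dir='south')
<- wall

-> pop()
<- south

-> move(dir='north')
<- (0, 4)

-> pop()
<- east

-> move(dir='west')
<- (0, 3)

-> pop()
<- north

-> move(dir='south')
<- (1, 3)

-> sense(dir='south')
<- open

-> push(x='south')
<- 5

-> move(dir='south')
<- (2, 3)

-> sense(dir='south')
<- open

-> push(x='south')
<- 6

-> move(dir='south')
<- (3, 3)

-> sense(dir='west')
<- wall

-> sense(dir='south')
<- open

-> push(x='south')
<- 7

-> move(dir='south')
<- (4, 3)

-> sense(dir='west')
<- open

-> push(x='west')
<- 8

-> move(dir='west')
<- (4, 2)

-> sense(dir='west')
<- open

-> push(x='west')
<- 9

-> move(dir='west')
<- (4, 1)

-> sense(dir='north')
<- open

-> push(x='north')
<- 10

-> move(dir='north')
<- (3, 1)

-> sense(dir='north')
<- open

-> push(x='north')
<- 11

-> move(dir='north')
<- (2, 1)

-> pop()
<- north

-> move(dir='south')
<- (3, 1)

-> sense(dir='west')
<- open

-> push(x='west')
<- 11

-> move(dir='west')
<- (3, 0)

-> sense(dir='south')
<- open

-> push(x='south')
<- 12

-> move(dir='south')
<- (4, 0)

-> sense(dir='south')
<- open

-> push(x='south')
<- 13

-> move(dir='south')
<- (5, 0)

-> sense(dir='south')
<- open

-> push(x='south')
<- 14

-> move(dir='south')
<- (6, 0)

-> sense(dir='south')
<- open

-> push(x='south')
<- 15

-> move(dir='south')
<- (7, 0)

-> sense(dir='east')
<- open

-> push(x='east')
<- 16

-> move(dir='east')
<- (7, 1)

-> sense(dir='north')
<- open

-> push(x='north')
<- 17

-> move(dir='north')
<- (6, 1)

-> sense(dir='north')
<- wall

-> sense(dir='east')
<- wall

-> pop()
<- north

-> move(dir='south')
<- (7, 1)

-> sense(dir='east')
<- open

-> push(x='east')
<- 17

-> move(dir='east')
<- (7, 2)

-> sense(dir='east')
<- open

-> push(x='east')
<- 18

-> move(dir='east')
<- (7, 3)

-> sense(dir='north')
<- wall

-> sense(dir='east')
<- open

-> push(x='east')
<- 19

-> move(dir='east')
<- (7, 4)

-> sense(dir='north')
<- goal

-> move(dir='north')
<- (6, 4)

Answer: (6, 4)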